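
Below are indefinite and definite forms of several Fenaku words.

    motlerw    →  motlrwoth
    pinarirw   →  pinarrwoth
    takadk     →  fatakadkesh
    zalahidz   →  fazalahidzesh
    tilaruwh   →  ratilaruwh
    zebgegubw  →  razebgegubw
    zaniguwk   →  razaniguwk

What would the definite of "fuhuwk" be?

motlerw and zebgegubw both end in -w yet inflect differently (motlrwoth, razebgegubw), so the final letter is not what conditions the rule; the second-to-last letter is.
"fuhuwk" has second-to-last letter 'w'. The stems whose second-to-last letter is 'w' (tilaruwh → ratilaruwh, zaniguwk → razaniguwk) add the prefix ra-.
The other patterns: stems whose second-to-last letter is 'r' delete the last vowel and add -oth; stems whose second-to-last letter is 'd' add fa- … -esh around the stem.
So fuhuwk → rafuhuwk.

rafuhuwk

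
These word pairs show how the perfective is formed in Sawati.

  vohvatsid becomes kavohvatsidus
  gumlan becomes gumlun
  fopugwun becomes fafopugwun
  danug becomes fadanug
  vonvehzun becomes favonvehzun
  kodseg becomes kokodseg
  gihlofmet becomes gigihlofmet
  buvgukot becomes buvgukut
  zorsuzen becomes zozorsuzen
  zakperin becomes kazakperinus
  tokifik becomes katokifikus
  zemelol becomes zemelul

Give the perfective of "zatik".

"zatik" has last vowel 'i'. The stems whose last vowel is 'i' (tokifik → katokifikus, vohvatsid → kavohvatsidus, zakperin → kazakperinus) add ka- … -us around the stem.
The other patterns: stems whose last vowel is 'a' or 'o' change the last vowel to 'u'; stems whose last vowel is 'e' repeat the first consonant+vowel as a prefix; stems whose last vowel is 'u' add the prefix fa-.
So zatik → kazatikus.

kazatikus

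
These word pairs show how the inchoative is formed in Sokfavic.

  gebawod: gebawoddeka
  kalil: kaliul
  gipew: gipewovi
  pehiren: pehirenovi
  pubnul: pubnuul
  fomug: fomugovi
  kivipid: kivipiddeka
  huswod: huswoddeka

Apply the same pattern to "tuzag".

tuzagovi

"tuzag" ends in -g. The one such stem in the data (fomug → fomugovi) adds -ovi, so the same rule applies.
The other patterns: stems ending in -l drop the final letter and add -ul; stems ending in -d double the final consonant and add -eka.
So tuzag → tuzagovi.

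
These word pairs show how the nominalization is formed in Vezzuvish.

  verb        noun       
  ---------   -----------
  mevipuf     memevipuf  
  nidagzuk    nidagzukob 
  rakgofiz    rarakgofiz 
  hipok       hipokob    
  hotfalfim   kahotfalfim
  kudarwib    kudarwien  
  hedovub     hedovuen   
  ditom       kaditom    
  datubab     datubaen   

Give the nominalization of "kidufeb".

kidufeen

nidagzuk and mevipuf both have last vowel 'u' yet inflect differently (nidagzukob, memevipuf), so the last vowel is not what conditions the rule; the final letter is.
"kidufeb" ends in -b. The stems ending in -b (kudarwib → kudarwien, hedovub → hedovuen, datubab → datubaen) drop the final letter and add -en.
The other patterns: stems ending in -k add -ob; stems ending in -f or -z repeat the first consonant+vowel as a prefix; stems ending in -m add the prefix ka-.
So kidufeb → kidufeen.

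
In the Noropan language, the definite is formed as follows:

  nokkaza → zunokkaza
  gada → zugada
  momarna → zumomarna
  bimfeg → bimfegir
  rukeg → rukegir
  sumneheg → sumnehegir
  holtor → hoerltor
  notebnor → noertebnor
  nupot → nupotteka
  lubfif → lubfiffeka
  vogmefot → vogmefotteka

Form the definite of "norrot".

holtor and nupot both have last vowel 'o' yet inflect differently (hoerltor, nupotteka), so the last vowel is not what conditions the rule; the final letter is.
"norrot" ends in -t. The stems ending in -t (nupot → nupotteka, vogmefot → vogmefotteka) double the final consonant and add -eka.
So norrot → norrotteka.

norrotteka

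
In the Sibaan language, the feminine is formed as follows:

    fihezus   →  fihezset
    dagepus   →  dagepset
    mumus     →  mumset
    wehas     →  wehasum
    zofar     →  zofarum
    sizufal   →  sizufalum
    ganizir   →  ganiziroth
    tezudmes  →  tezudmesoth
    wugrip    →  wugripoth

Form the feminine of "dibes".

dibesoth

fihezus and wehas both end in -s yet inflect differently (fihezset, wehasum), so the final letter is not what conditions the rule; the last vowel is.
"dibes" has last vowel 'e'. The one such stem in the data (tezudmes → tezudmesoth) adds -oth, so the same rule applies.
So dibes → dibesoth.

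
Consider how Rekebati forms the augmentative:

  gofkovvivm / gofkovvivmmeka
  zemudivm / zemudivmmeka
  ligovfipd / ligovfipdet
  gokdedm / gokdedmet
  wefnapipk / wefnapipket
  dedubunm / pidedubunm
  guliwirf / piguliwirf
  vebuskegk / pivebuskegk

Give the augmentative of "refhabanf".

"refhabanf" has second-to-last letter 'n'. The one such stem in the data (dedubunm → pidedubunm) adds the prefix pi-, so the same rule applies.
The other patterns: stems whose second-to-last letter is 'v' double the final consonant and add -eka; stems whose second-to-last letter is 'd' or 'p' add -et.
So refhabanf → pirefhabanf.

pirefhabanf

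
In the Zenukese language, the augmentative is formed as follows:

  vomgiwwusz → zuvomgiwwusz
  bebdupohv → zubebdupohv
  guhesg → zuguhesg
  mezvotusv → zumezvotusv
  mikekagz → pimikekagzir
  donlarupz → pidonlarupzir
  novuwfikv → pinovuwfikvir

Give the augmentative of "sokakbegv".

vomgiwwusz and mikekagz both end in -z yet inflect differently (zuvomgiwwusz, pimikekagzir), so the final letter is not what conditions the rule; the second-to-last letter is.
"sokakbegv" has second-to-last letter 'g'. The one such stem in the data (mikekagz → pimikekagzir) adds pi- … -ir around the stem, so the same rule applies.
The other pattern: stems whose second-to-last letter is 'h' or 's' add the prefix zu-.
So sokakbegv → pisokakbegvir.

pisokakbegvir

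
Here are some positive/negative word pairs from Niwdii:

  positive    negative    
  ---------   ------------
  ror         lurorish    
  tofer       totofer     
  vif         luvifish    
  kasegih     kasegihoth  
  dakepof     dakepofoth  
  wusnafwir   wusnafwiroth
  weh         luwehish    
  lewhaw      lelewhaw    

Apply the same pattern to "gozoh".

"gozoh" has 2 vowels. The stems with 2 vowels (tofer → totofer, lewhaw → lelewhaw) repeat the first consonant+vowel as a prefix.
So gozoh → gogozoh.

gogozoh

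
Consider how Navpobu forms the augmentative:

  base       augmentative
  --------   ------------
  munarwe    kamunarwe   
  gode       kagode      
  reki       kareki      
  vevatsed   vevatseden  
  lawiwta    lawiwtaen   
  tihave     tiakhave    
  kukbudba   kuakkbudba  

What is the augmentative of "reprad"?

kareprad

lawiwta and kukbudba both end in -a yet inflect differently (lawiwtaen, kuakkbudba), so the final letter is not what conditions the rule; the first letter is.
"reprad" begins with r-. The one such stem in the data (reki → kareki) adds the prefix ka-, so the same rule applies.
So reprad → kareprad.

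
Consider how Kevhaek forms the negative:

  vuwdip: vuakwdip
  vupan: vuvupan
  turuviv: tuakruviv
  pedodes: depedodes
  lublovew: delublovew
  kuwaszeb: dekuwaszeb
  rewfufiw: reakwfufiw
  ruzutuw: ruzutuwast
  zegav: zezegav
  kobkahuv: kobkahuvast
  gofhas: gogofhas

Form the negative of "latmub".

latmubast

lublovew and rewfufiw both end in -w yet inflect differently (delublovew, reakwfufiw), so the final letter is not what conditions the rule; the last vowel is.
"latmub" has last vowel 'u'. The stems whose last vowel is 'u' (kobkahuv → kobkahuvast, ruzutuw → ruzutuwast) add -ast.
The other patterns: stems whose last vowel is 'e' add the prefix de-; stems whose last vowel is 'i' insert -ak- after the first vowel; stems whose last vowel is 'a' repeat the first consonant+vowel as a prefix.
So latmub → latmubast.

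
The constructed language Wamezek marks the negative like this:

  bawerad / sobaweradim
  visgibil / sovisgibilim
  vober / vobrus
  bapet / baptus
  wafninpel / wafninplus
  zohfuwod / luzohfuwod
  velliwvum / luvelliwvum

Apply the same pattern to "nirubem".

nirubmus

visgibil and wafninpel both end in -l yet inflect differently (sovisgibilim, wafninplus), so the final letter is not what conditions the rule; the last vowel is.
"nirubem" has last vowel 'e'. The stems whose last vowel is 'e' (vober → vobrus, bapet → baptus, wafninpel → wafninplus) delete the last vowel and add -us.
The other patterns: stems whose last vowel is 'a' or 'i' add so- … -im around the stem; stems whose last vowel is 'o' or 'u' add the prefix lu-.
So nirubem → nirubmus.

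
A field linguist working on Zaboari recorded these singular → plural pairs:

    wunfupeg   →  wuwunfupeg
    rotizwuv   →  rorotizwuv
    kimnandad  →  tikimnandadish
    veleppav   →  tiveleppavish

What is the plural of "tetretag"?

rotizwuv and veleppav both end in -v yet inflect differently (rorotizwuv, tiveleppavish), so the final letter is not what conditions the rule; the last vowel is.
"tetretag" has last vowel 'a'. The stems whose last vowel is 'a' (kimnandad → tikimnandadish, veleppav → tiveleppavish) add ti- … -ish around the stem.
The other pattern: stems whose last vowel is 'e' or 'u' repeat the first consonant+vowel as a prefix.
So tetretag → titetretagish.

titetretagish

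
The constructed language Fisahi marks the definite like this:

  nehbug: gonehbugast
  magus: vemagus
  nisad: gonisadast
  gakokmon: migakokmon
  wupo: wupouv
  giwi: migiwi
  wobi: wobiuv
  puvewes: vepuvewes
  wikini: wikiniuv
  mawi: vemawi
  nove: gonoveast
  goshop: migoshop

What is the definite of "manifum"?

vemanifum

"manifum" begins with m-. The stems beginning with m- (mawi → vemawi, magus → vemagus) add the prefix ve-.
So manifum → vemanifum.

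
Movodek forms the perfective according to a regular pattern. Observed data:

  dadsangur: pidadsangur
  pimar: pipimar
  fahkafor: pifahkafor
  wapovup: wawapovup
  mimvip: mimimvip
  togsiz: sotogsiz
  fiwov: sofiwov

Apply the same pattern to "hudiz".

dadsangur and wapovup both have last vowel 'u' yet inflect differently (pidadsangur, wawapovup), so the last vowel is not what conditions the rule; the final letter is.
"hudiz" ends in -z. The one such stem in the data (togsiz → sotogsiz) adds the prefix so-, so the same rule applies.
So hudiz → sohudiz.

sohudiz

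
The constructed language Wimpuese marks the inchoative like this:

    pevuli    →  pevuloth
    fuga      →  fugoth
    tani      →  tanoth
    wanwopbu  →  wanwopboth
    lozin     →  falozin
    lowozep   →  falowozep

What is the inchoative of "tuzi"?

pevuli and lozin both have last vowel 'i' yet inflect differently (pevuloth, falozin), so the last vowel is not what conditions the rule; whether the stem ends in a vowel or a consonant is.
"tuzi" ends in a vowel. The stems ending in a vowel (pevuli → pevuloth, fuga → fugoth, tani → tanoth) drop the final letter and add -oth.
So tuzi → tuzoth.

tuzoth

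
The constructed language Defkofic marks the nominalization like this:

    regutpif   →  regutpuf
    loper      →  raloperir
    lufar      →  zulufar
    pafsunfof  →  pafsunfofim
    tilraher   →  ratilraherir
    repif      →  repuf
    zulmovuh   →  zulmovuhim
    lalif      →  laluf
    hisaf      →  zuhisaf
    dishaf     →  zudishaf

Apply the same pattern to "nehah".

zunehah

"nehah" has last vowel 'a'. The stems whose last vowel is 'a' (hisaf → zuhisaf, lufar → zulufar, dishaf → zudishaf) add the prefix zu-.
So nehah → zunehah.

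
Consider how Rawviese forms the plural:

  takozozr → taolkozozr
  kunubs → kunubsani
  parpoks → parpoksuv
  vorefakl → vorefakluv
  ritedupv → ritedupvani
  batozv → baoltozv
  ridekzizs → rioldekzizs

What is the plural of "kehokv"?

ridekzizs and parpoks both end in -s yet inflect differently (rioldekzizs, parpoksuv), so the final letter is not what conditions the rule; the second-to-last letter is.
"kehokv" has second-to-last letter 'k'. The stems whose second-to-last letter is 'k' (vorefakl → vorefakluv, parpoks → parpoksuv) add -uv.
The other patterns: stems whose second-to-last letter is 'z' insert -ol- after the first vowel; stems whose second-to-last letter is 'b' or 'p' add -ani.
So kehokv → kehokvuv.

kehokvuv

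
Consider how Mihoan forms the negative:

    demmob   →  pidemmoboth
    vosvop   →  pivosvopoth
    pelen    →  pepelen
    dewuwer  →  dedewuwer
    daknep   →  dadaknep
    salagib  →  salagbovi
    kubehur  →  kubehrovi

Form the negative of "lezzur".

"lezzur" has last vowel 'u'. The one such stem in the data (kubehur → kubehrovi) deletes the last vowel and adds -ovi (as does salagib), so the same rule applies.
So lezzur → lezzrovi.

lezzrovi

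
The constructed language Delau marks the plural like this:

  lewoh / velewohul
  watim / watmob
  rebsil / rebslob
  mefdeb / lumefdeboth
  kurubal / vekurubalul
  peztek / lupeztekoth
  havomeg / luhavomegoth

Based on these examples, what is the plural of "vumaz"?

vevumazul

rebsil and kurubal both end in -l yet inflect differently (rebslob, vekurubalul), so the final letter is not what conditions the rule; the last vowel is.
"vumaz" has last vowel 'a'. The one such stem in the data (kurubal → vekurubalul) adds ve- … -ul around the stem, so the same rule applies.
So vumaz → vevumazul.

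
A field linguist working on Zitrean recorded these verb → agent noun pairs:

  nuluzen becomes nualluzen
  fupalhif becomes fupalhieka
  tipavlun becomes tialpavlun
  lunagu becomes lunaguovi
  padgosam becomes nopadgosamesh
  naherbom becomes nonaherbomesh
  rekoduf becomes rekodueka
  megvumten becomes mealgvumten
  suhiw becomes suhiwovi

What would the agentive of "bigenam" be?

nobigenamesh

"bigenam" ends in -m. The stems ending in -m (naherbom → nonaherbomesh, padgosam → nopadgosamesh) add no- … -esh around the stem.
So bigenam → nobigenamesh.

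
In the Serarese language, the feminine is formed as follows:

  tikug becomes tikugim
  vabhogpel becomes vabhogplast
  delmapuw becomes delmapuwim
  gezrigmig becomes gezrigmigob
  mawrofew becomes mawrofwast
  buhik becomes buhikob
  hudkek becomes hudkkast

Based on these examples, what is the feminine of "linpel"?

"linpel" has last vowel 'e'. The stems whose last vowel is 'e' (vabhogpel → vabhogplast, mawrofew → mawrofwast, hudkek → hudkkast) delete the last vowel and add -ast.
So linpel → linplast.

linplast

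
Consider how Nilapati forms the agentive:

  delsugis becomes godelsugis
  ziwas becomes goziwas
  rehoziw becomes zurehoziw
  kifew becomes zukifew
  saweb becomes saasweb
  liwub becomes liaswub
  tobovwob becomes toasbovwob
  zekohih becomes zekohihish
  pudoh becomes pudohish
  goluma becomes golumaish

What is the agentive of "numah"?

numahish

delsugis and rehoziw both have last vowel 'i' yet inflect differently (godelsugis, zurehoziw), so the last vowel is not what conditions the rule; the final letter is.
"numah" ends in -h. The stems ending in -h (zekohih → zekohihish, pudoh → pudohish) add -ish.
The other patterns: stems ending in -s add the prefix go-; stems ending in -w add the prefix zu-; stems ending in -b insert -as- after the first vowel.
So numah → numahish.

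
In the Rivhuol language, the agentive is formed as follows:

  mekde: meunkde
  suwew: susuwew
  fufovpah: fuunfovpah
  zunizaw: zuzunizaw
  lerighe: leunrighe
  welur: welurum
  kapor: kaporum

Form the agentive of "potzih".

pountzih

zunizaw and fufovpah both have last vowel 'a' yet inflect differently (zuzunizaw, fuunfovpah), so the last vowel is not what conditions the rule; the final letter is.
"potzih" ends in -h. The one such stem in the data (fufovpah → fuunfovpah) inserts -un- after the first vowel (as do lerighe, mekde), so the same rule applies.
The other patterns: stems ending in -r add -um; stems ending in -w repeat the first consonant+vowel as a prefix.
So potzih → pountzih.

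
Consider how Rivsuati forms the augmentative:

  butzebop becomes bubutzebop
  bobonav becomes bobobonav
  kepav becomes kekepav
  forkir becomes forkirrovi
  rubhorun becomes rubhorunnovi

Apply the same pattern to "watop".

wawatop

kepav and forkir both have 2 vowels yet inflect differently (kekepav, forkirrovi), so the number of vowels is not what conditions the rule; the final letter is.
"watop" ends in -p. The one such stem in the data (butzebop → bubutzebop) repeats the first consonant+vowel as a prefix (as do bobonav, kepav), so the same rule applies.
The other pattern: stems ending in -n or -r double the final consonant and add -ovi.
So watop → wawatop.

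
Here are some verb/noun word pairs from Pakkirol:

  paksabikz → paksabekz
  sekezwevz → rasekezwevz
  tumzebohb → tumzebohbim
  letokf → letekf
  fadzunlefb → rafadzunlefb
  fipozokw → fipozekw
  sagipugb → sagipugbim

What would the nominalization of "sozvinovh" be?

sekezwevz and paksabikz both end in -z yet inflect differently (rasekezwevz, paksabekz), so the final letter is not what conditions the rule; the second-to-last letter is.
"sozvinovh" has second-to-last letter 'v'. The one such stem in the data (sekezwevz → rasekezwevz) adds the prefix ra-, so the same rule applies.
So sozvinovh → rasozvinovh.

rasozvinovh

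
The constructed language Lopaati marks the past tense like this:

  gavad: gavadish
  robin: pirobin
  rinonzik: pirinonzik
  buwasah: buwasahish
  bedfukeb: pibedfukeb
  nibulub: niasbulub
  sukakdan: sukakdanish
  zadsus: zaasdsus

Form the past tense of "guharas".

sukakdan and robin both end in -n yet inflect differently (sukakdanish, pirobin), so the final letter is not what conditions the rule; the last vowel is.
"guharas" has last vowel 'a'. The stems whose last vowel is 'a' (gavad → gavadish, buwasah → buwasahish, sukakdan → sukakdanish) add -ish.
The other patterns: stems whose last vowel is 'u' insert -as- after the first vowel; stems whose last vowel is 'e' or 'i' add the prefix pi-.
So guharas → guharasish.

guharasish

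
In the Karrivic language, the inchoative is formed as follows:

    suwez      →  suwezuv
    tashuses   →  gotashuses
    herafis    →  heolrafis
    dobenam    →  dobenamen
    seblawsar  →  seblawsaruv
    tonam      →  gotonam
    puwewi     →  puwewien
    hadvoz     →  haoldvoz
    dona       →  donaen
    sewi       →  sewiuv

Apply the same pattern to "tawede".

gotawede

suwez and hadvoz both end in -z yet inflect differently (suwezuv, haoldvoz), so the final letter is not what conditions the rule; the first letter is.
"tawede" begins with t-. The stems beginning with t- (tashuses → gotashuses, tonam → gotonam) add the prefix go-.
The other patterns: stems beginning with s- add -uv; stems beginning with h- insert -ol- after the first vowel; stems beginning with d- or p- add -en.
So tawede → gotawede.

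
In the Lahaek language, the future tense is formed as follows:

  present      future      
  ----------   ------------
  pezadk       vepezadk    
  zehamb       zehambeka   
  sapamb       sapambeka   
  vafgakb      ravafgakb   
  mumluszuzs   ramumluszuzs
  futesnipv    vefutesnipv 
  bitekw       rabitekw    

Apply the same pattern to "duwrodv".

veduwrodv

zehamb and vafgakb both end in -b yet inflect differently (zehambeka, ravafgakb), so the final letter is not what conditions the rule; the second-to-last letter is.
"duwrodv" has second-to-last letter 'd'. The one such stem in the data (pezadk → vepezadk) adds the prefix ve-, so the same rule applies.
The other patterns: stems whose second-to-last letter is 'm' add -eka; stems whose second-to-last letter is 'k' or 'z' add the prefix ra-.
So duwrodv → veduwrodv.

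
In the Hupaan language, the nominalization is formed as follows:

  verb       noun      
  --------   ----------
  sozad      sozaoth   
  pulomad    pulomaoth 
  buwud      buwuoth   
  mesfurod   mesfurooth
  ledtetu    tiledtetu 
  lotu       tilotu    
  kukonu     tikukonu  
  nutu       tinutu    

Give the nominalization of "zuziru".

"zuziru" ends in -u. The stems ending in -u (ledtetu → tiledtetu, lotu → tilotu, kukonu → tikukonu) add the prefix ti-.
The other pattern: stems ending in -d drop the final letter and add -oth.
So zuziru → tizuziru.

tizuziru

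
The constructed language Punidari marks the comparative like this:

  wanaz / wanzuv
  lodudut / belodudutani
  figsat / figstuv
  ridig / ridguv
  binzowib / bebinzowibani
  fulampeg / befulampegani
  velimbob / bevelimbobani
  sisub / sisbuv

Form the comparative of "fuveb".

fuvbuv

"fuveb" has 2 vowels. The stems with 2 vowels (wanaz → wanzuv, sisub → sisbuv, figsat → figstuv) delete the last vowel and add -uv.
The other pattern: stems with 3 vowels add be- … -ani around the stem.
So fuveb → fuvbuv.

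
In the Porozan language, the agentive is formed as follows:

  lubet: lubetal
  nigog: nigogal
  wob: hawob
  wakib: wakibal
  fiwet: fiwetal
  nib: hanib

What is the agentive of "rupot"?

wakib and wob both end in -b yet inflect differently (wakibal, hawob), so the final letter is not what conditions the rule; the number of vowels is.
"rupot" has 2 vowels. The stems with 2 vowels (lubet → lubetal, wakib → wakibal, nigog → nigogal) add -al.
The other pattern: stems with 1 vowel add the prefix ha-.
So rupot → rupotal.

rupotal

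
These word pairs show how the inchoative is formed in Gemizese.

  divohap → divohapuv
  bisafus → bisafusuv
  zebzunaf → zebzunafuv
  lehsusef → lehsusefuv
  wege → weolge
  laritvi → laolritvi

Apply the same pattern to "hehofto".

heolhofto

lehsusef and wege both have last vowel 'e' yet inflect differently (lehsusefuv, weolge), so the last vowel is not what conditions the rule; whether the stem ends in a vowel or a consonant is.
"hehofto" ends in a vowel. The stems ending in a vowel (wege → weolge, laritvi → laolritvi) insert -ol- after the first vowel.
So hehofto → heolhofto.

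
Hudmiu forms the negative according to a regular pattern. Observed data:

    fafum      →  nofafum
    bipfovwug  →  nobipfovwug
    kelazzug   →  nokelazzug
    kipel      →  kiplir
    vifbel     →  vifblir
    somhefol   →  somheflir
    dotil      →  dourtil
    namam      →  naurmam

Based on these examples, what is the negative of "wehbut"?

kipel and dotil both end in -l yet inflect differently (kiplir, dourtil), so the final letter is not what conditions the rule; the last vowel is.
"wehbut" has last vowel 'u'. The stems whose last vowel is 'u' (fafum → nofafum, bipfovwug → nobipfovwug, kelazzug → nokelazzug) add the prefix no-.
The other patterns: stems whose last vowel is 'e' or 'o' delete the last vowel and add -ir; stems whose last vowel is 'a' or 'i' insert -ur- after the first vowel.
So wehbut → nowehbut.

nowehbut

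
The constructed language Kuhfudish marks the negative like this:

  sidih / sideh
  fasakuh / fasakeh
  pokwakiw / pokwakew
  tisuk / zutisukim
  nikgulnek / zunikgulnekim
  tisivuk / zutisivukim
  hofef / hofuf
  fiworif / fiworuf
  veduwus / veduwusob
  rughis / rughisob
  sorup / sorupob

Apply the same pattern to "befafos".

"befafos" ends in -s. The stems ending in -s (veduwus → veduwusob, rughis → rughisob) add -ob.
So befafos → befafosob.

befafosob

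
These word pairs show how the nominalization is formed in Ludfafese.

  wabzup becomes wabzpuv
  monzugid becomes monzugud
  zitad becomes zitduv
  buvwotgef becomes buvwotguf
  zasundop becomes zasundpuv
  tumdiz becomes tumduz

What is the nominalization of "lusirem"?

monzugid and zitad both end in -d yet inflect differently (monzugud, zitduv), so the final letter is not what conditions the rule; the last vowel is.
"lusirem" has last vowel 'e'. The one such stem in the data (buvwotgef → buvwotguf) changes the last vowel to 'u' (as do monzugid, tumdiz), so the same rule applies.
The other pattern: stems whose last vowel is 'a', 'o' or 'u' delete the last vowel and add -uv.
So lusirem → lusirum.

lusirum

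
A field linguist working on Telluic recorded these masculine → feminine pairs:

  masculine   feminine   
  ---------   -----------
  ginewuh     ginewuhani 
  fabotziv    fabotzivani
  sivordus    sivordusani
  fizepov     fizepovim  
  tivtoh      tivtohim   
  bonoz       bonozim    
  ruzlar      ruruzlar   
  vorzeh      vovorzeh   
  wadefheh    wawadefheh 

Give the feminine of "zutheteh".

"zutheteh" has last vowel 'e'. The stems whose last vowel is 'e' (vorzeh → vovorzeh, wadefheh → wawadefheh) repeat the first consonant+vowel as a prefix.
So zutheteh → zuzutheteh.

zuzutheteh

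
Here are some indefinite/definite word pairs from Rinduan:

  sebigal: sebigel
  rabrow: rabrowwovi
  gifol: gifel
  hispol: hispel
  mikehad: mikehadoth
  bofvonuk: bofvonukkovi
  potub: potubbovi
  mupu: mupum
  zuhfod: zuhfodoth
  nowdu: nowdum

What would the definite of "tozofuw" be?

tozofuwwovi

zuhfod and hispol both have last vowel 'o' yet inflect differently (zuhfodoth, hispel), so the last vowel is not what conditions the rule; the final letter is.
"tozofuw" ends in -w. The one such stem in the data (rabrow → rabrowwovi) doubles the final consonant and adds -ovi (as do bofvonuk, potub), so the same rule applies.
The other patterns: stems ending in -d add -oth; stems ending in -u drop the final letter and add -um; stems ending in -l change the last vowel to 'e'.
So tozofuw → tozofuwwovi.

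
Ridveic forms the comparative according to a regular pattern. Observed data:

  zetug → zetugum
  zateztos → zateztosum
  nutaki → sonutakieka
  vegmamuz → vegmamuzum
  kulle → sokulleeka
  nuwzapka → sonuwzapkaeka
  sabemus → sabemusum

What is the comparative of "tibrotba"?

sotibrotbaeka

nuwzapka and zateztos both have 3 vowels yet inflect differently (sonuwzapkaeka, zateztosum), so the number of vowels is not what conditions the rule; whether the stem ends in a vowel or a consonant is.
"tibrotba" ends in a vowel. The stems ending in a vowel (nuwzapka → sonuwzapkaeka, nutaki → sonutakieka, kulle → sokulleeka) add so- … -eka around the stem.
So tibrotba → sotibrotbaeka.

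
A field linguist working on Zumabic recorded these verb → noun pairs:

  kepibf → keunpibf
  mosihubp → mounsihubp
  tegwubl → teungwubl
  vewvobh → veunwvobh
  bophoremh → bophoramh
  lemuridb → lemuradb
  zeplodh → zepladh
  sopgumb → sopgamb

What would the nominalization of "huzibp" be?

huunzibp

vewvobh and bophoremh both end in -h yet inflect differently (veunwvobh, bophoramh), so the final letter is not what conditions the rule; the second-to-last letter is.
"huzibp" has second-to-last letter 'b'. The stems whose second-to-last letter is 'b' (kepibf → keunpibf, mosihubp → mounsihubp, tegwubl → teungwubl) insert -un- after the first vowel.
The other pattern: stems whose second-to-last letter is 'd' or 'm' change the last vowel to 'a'.
So huzibp → huunzibp.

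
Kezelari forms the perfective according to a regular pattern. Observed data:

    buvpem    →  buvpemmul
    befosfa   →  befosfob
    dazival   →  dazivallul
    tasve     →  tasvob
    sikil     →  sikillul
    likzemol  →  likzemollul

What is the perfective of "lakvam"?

lakvammul

tasve and buvpem both have last vowel 'e' yet inflect differently (tasvob, buvpemmul), so the last vowel is not what conditions the rule; whether the stem ends in a vowel or a consonant is.
"lakvam" ends in a consonant. The stems ending in a consonant (buvpem → buvpemmul, sikil → sikillul, likzemol → likzemollul) double the final consonant and add -ul.
The other pattern: stems ending in a vowel drop the final letter and add -ob.
So lakvam → lakvammul.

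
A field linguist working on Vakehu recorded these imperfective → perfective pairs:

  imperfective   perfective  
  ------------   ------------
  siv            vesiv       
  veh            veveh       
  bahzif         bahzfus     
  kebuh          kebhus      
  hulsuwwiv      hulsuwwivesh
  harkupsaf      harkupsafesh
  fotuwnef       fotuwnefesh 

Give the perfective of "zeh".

veh and kebuh both end in -h yet inflect differently (veveh, kebhus), so the final letter is not what conditions the rule; the number of vowels is.
"zeh" has 1 vowel. The stems with 1 vowel (siv → vesiv, veh → veveh) add the prefix ve-.
The other patterns: stems with 2 vowels delete the last vowel and add -us; stems with 3 vowels add -esh.
So zeh → vezeh.

vezeh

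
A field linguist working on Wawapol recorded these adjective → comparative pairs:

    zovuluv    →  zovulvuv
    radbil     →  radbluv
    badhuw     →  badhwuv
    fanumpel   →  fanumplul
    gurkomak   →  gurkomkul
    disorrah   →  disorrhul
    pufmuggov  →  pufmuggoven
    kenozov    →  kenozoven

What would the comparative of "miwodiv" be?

radbil and fanumpel both end in -l yet inflect differently (radbluv, fanumplul), so the final letter is not what conditions the rule; the last vowel is.
"miwodiv" has last vowel 'i'. The one such stem in the data (radbil → radbluv) deletes the last vowel and adds -uv (as do zovuluv, badhuw), so the same rule applies.
So miwodiv → miwodvuv.

miwodvuv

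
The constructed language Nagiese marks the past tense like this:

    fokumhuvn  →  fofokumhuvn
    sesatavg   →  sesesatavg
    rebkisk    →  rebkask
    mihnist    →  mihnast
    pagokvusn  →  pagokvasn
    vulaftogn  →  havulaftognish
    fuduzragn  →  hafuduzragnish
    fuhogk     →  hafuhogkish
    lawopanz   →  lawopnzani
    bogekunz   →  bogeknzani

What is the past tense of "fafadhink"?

fafadhnkani

fokumhuvn and pagokvusn both end in -n yet inflect differently (fofokumhuvn, pagokvasn), so the final letter is not what conditions the rule; the second-to-last letter is.
"fafadhink" has second-to-last letter 'n'. The stems whose second-to-last letter is 'n' (lawopanz → lawopnzani, bogekunz → bogeknzani) delete the last vowel and add -ani.
The other patterns: stems whose second-to-last letter is 'v' repeat the first consonant+vowel as a prefix; stems whose second-to-last letter is 's' change the last vowel to 'a'; stems whose second-to-last letter is 'g' add ha- … -ish around the stem.
So fafadhink → fafadhnkani.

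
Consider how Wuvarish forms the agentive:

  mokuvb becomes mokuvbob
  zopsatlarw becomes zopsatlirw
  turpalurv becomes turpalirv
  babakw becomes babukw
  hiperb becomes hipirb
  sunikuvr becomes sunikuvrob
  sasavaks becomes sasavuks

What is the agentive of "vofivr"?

vofivrob

hiperb and mokuvb both end in -b yet inflect differently (hipirb, mokuvbob), so the final letter is not what conditions the rule; the second-to-last letter is.
"vofivr" has second-to-last letter 'v'. The stems whose second-to-last letter is 'v' (mokuvb → mokuvbob, sunikuvr → sunikuvrob) add -ob.
So vofivr → vofivrob.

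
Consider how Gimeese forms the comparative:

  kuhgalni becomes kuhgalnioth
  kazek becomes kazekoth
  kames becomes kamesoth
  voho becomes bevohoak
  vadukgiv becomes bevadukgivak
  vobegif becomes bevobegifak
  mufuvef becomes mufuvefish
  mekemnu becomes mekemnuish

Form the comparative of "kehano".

kehanooth

"kehano" begins with k-. The stems beginning with k- (kuhgalni → kuhgalnioth, kazek → kazekoth, kames → kamesoth) add -oth.
The other patterns: stems beginning with v- add be- … -ak around the stem; stems beginning with m- add -ish.
So kehano → kehanooth.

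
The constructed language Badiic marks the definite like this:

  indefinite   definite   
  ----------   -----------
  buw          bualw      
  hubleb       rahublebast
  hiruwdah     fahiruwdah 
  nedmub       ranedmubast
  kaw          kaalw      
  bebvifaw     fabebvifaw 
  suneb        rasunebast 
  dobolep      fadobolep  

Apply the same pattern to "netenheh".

fanetenheh

"netenheh" has 3 vowels. The stems with 3 vowels (dobolep → fadobolep, hiruwdah → fahiruwdah, bebvifaw → fabebvifaw) add the prefix fa-.
So netenheh → fanetenheh.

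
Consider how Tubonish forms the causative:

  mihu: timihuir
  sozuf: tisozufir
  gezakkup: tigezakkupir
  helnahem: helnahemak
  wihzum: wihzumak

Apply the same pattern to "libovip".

tilibovipir

"libovip" ends in -p. The one such stem in the data (gezakkup → tigezakkupir) adds ti- … -ir around the stem, so the same rule applies.
So libovip → tilibovipir.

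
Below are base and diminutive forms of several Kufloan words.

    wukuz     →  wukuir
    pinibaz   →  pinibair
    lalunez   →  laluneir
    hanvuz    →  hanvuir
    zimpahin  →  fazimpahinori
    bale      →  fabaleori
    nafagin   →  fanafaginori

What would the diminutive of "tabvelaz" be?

"tabvelaz" ends in -z. The stems ending in -z (wukuz → wukuir, pinibaz → pinibair, lalunez → laluneir) drop the final letter and add -ir.
So tabvelaz → tabvelair.

tabvelair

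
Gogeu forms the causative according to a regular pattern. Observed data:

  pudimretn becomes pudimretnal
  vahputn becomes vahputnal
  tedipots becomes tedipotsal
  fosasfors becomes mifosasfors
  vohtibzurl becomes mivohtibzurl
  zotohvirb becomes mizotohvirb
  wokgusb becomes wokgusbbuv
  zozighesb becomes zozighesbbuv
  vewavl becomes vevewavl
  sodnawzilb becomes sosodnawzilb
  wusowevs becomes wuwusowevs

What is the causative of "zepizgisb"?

tedipots and fosasfors both end in -s yet inflect differently (tedipotsal, mifosasfors), so the final letter is not what conditions the rule; the second-to-last letter is.
"zepizgisb" has second-to-last letter 's'. The stems whose second-to-last letter is 's' (wokgusb → wokgusbbuv, zozighesb → zozighesbbuv) double the final consonant and add -uv.
So zepizgisb → zepizgisbbuv.

zepizgisbbuv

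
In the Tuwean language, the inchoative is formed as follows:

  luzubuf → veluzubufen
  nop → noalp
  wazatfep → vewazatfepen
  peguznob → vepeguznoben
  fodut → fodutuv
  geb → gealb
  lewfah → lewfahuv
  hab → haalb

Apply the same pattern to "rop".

roalp

nop and wazatfep both end in -p yet inflect differently (noalp, vewazatfepen), so the final letter is not what conditions the rule; the number of vowels is.
"rop" has 1 vowel. The stems with 1 vowel (nop → noalp, geb → gealb, hab → haalb) insert -al- after the first vowel.
So rop → roalp.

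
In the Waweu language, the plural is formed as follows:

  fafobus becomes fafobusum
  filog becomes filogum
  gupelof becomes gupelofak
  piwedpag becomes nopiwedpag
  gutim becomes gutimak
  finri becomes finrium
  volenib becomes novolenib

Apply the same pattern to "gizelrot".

filog and piwedpag both end in -g yet inflect differently (filogum, nopiwedpag), so the final letter is not what conditions the rule; the first letter is.
"gizelrot" begins with g-. The stems beginning with g- (gutim → gutimak, gupelof → gupelofak) add -ak.
The other patterns: stems beginning with f- add -um; stems beginning with p- or v- add the prefix no-.
So gizelrot → gizelrotak.

gizelrotak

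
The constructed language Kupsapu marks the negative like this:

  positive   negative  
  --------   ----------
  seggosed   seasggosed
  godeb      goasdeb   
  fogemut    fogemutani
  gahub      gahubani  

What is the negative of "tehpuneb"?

godeb and gahub both end in -b yet inflect differently (goasdeb, gahubani), so the final letter is not what conditions the rule; the last vowel is.
"tehpuneb" has last vowel 'e'. The stems whose last vowel is 'e' (seggosed → seasggosed, godeb → goasdeb) insert -as- after the first vowel.
The other pattern: stems whose last vowel is 'u' add -ani.
So tehpuneb → teashpuneb.

teashpuneb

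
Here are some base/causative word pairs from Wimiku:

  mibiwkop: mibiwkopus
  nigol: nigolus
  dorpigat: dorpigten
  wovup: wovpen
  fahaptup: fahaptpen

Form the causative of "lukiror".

mibiwkop and wovup both end in -p yet inflect differently (mibiwkopus, wovpen), so the final letter is not what conditions the rule; the last vowel is.
"lukiror" has last vowel 'o'. The stems whose last vowel is 'o' (mibiwkop → mibiwkopus, nigol → nigolus) add -us.
So lukiror → lukirorus.

lukirorus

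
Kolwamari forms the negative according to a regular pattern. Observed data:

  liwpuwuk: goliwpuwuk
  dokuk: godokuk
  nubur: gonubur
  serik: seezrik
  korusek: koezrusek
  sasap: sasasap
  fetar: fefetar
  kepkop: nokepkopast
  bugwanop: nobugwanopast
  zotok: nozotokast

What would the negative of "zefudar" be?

"zefudar" has last vowel 'a'. The stems whose last vowel is 'a' (sasap → sasasap, fetar → fefetar) repeat the first consonant+vowel as a prefix.
So zefudar → zezefudar.

zezefudar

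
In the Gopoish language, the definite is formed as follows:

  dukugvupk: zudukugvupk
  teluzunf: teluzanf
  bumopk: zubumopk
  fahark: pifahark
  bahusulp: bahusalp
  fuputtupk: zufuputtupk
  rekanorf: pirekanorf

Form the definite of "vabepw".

zuvabepw

"vabepw" has second-to-last letter 'p'. The stems whose second-to-last letter is 'p' (bumopk → zubumopk, dukugvupk → zudukugvupk, fuputtupk → zufuputtupk) add the prefix zu-.
So vabepw → zuvabepw.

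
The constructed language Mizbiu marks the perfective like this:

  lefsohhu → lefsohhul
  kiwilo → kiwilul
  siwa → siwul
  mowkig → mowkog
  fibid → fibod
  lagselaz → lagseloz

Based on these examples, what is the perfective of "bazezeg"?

siwa and lagselaz both have last vowel 'a' yet inflect differently (siwul, lagseloz), so the last vowel is not what conditions the rule; whether the stem ends in a vowel or a consonant is.
"bazezeg" ends in a consonant. The stems ending in a consonant (mowkig → mowkog, fibid → fibod, lagselaz → lagseloz) change the last vowel to 'o'.
The other pattern: stems ending in a vowel drop the final letter and add -ul.
So bazezeg → bazezog.

bazezog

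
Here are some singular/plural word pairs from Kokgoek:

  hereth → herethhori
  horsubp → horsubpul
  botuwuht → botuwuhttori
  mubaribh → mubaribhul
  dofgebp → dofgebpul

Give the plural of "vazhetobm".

vazhetobmul

"vazhetobm" has second-to-last letter 'b'. The stems whose second-to-last letter is 'b' (dofgebp → dofgebpul, mubaribh → mubaribhul, horsubp → horsubpul) add -ul.
So vazhetobm → vazhetobmul.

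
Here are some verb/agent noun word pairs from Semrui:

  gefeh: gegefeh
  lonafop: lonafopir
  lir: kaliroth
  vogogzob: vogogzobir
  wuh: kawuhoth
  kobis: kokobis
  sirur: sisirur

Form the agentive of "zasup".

"zasup" has 2 vowels. The stems with 2 vowels (kobis → kokobis, sirur → sisirur, gefeh → gegefeh) repeat the first consonant+vowel as a prefix.
So zasup → zazasup.

zazasup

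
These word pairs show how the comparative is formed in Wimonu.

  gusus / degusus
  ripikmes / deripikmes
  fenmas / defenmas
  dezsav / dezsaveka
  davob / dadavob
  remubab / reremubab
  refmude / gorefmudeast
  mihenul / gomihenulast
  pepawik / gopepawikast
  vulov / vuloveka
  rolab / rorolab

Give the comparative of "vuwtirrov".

vuwtirroveka

dezsav and rolab both have last vowel 'a' yet inflect differently (dezsaveka, rorolab), so the last vowel is not what conditions the rule; the final letter is.
"vuwtirrov" ends in -v. The stems ending in -v (dezsav → dezsaveka, vulov → vuloveka) add -eka.
The other patterns: stems ending in -b repeat the first consonant+vowel as a prefix; stems ending in -s add the prefix de-; stems ending in -e, -k or -l add go- … -ast around the stem.
So vuwtirrov → vuwtirroveka.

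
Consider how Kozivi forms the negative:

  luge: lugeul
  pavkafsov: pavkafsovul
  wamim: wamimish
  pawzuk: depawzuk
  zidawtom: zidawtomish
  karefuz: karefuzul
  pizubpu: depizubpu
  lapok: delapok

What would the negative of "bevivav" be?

bevivavul

"bevivav" ends in -v. The one such stem in the data (pavkafsov → pavkafsovul) adds -ul, so the same rule applies.
The other patterns: stems ending in -k or -u add the prefix de-; stems ending in -m add -ish.
So bevivav → bevivavul.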